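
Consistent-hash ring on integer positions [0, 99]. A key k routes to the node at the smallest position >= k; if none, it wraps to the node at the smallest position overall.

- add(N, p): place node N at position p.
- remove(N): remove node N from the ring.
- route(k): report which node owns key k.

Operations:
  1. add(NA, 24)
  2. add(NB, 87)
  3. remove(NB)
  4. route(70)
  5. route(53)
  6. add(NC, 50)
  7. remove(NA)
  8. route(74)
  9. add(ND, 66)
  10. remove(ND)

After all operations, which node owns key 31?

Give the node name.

Answer: NC

Derivation:
Op 1: add NA@24 -> ring=[24:NA]
Op 2: add NB@87 -> ring=[24:NA,87:NB]
Op 3: remove NB -> ring=[24:NA]
Op 4: route key 70: none >= 70, wrap to smallest pos 24 -> NA
Op 5: route key 53: none >= 53, wrap to smallest pos 24 -> NA
Op 6: add NC@50 -> ring=[24:NA,50:NC]
Op 7: remove NA -> ring=[50:NC]
Op 8: route key 74: none >= 74, wrap to smallest pos 50 -> NC
Op 9: add ND@66 -> ring=[50:NC,66:ND]
Op 10: remove ND -> ring=[50:NC]
Final route key 31: smallest pos >= 31 is 50 -> NC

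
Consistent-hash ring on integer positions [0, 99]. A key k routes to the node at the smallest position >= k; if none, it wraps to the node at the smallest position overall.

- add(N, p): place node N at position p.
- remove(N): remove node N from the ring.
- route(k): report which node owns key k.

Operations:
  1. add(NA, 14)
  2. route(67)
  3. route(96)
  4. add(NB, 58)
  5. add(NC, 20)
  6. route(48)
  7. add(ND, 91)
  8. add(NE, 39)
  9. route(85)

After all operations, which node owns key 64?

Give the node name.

Answer: ND

Derivation:
Op 1: add NA@14 -> ring=[14:NA]
Op 2: route key 67: none >= 67, wrap to smallest pos 14 -> NA
Op 3: route key 96: none >= 96, wrap to smallest pos 14 -> NA
Op 4: add NB@58 -> ring=[14:NA,58:NB]
Op 5: add NC@20 -> ring=[14:NA,20:NC,58:NB]
Op 6: route key 48: smallest pos >= 48 is 58 -> NB
Op 7: add ND@91 -> ring=[14:NA,20:NC,58:NB,91:ND]
Op 8: add NE@39 -> ring=[14:NA,20:NC,39:NE,58:NB,91:ND]
Op 9: route key 85: smallest pos >= 85 is 91 -> ND
Final route key 64: smallest pos >= 64 is 91 -> ND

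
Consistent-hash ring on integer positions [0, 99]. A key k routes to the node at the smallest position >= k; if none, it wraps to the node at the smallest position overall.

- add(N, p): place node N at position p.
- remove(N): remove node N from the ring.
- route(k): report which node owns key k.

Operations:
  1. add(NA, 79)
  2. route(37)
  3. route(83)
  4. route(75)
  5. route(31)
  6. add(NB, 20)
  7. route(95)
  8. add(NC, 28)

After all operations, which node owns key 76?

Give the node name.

Answer: NA

Derivation:
Op 1: add NA@79 -> ring=[79:NA]
Op 2: route key 37: smallest pos >= 37 is 79 -> NA
Op 3: route key 83: none >= 83, wrap to smallest pos 79 -> NA
Op 4: route key 75: smallest pos >= 75 is 79 -> NA
Op 5: route key 31: smallest pos >= 31 is 79 -> NA
Op 6: add NB@20 -> ring=[20:NB,79:NA]
Op 7: route key 95: none >= 95, wrap to smallest pos 20 -> NB
Op 8: add NC@28 -> ring=[20:NB,28:NC,79:NA]
Final route key 76: smallest pos >= 76 is 79 -> NA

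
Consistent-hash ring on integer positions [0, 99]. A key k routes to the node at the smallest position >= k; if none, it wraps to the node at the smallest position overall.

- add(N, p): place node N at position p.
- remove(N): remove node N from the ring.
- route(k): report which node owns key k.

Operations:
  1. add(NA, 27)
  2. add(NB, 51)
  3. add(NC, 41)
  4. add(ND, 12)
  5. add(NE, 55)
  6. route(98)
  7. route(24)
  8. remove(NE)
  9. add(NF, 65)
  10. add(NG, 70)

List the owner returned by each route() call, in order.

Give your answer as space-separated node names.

Answer: ND NA

Derivation:
Op 1: add NA@27 -> ring=[27:NA]
Op 2: add NB@51 -> ring=[27:NA,51:NB]
Op 3: add NC@41 -> ring=[27:NA,41:NC,51:NB]
Op 4: add ND@12 -> ring=[12:ND,27:NA,41:NC,51:NB]
Op 5: add NE@55 -> ring=[12:ND,27:NA,41:NC,51:NB,55:NE]
Op 6: route key 98: none >= 98, wrap to smallest pos 12 -> ND
Op 7: route key 24: smallest pos >= 24 is 27 -> NA
Op 8: remove NE -> ring=[12:ND,27:NA,41:NC,51:NB]
Op 9: add NF@65 -> ring=[12:ND,27:NA,41:NC,51:NB,65:NF]
Op 10: add NG@70 -> ring=[12:ND,27:NA,41:NC,51:NB,65:NF,70:NG]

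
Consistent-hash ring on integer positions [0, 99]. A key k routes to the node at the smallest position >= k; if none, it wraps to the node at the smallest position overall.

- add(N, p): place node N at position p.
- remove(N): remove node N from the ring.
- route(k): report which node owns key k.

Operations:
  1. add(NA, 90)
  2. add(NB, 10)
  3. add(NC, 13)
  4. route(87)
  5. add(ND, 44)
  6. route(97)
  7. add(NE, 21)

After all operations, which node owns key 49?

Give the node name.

Answer: NA

Derivation:
Op 1: add NA@90 -> ring=[90:NA]
Op 2: add NB@10 -> ring=[10:NB,90:NA]
Op 3: add NC@13 -> ring=[10:NB,13:NC,90:NA]
Op 4: route key 87: smallest pos >= 87 is 90 -> NA
Op 5: add ND@44 -> ring=[10:NB,13:NC,44:ND,90:NA]
Op 6: route key 97: none >= 97, wrap to smallest pos 10 -> NB
Op 7: add NE@21 -> ring=[10:NB,13:NC,21:NE,44:ND,90:NA]
Final route key 49: smallest pos >= 49 is 90 -> NA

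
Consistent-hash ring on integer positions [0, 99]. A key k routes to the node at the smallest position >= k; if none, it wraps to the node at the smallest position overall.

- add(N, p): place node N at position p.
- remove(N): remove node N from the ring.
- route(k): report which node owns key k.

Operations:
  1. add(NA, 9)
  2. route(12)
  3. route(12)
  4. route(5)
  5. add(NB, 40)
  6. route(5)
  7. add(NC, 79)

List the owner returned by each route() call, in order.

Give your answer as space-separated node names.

Answer: NA NA NA NA

Derivation:
Op 1: add NA@9 -> ring=[9:NA]
Op 2: route key 12: none >= 12, wrap to smallest pos 9 -> NA
Op 3: route key 12: none >= 12, wrap to smallest pos 9 -> NA
Op 4: route key 5: smallest pos >= 5 is 9 -> NA
Op 5: add NB@40 -> ring=[9:NA,40:NB]
Op 6: route key 5: smallest pos >= 5 is 9 -> NA
Op 7: add NC@79 -> ring=[9:NA,40:NB,79:NC]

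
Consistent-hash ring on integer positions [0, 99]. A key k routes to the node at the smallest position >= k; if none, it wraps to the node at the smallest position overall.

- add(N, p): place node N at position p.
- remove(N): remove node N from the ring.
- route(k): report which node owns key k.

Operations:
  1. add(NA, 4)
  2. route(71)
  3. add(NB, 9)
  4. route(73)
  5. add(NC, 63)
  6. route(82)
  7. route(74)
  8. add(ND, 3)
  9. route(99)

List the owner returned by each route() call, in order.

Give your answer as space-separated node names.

Op 1: add NA@4 -> ring=[4:NA]
Op 2: route key 71: none >= 71, wrap to smallest pos 4 -> NA
Op 3: add NB@9 -> ring=[4:NA,9:NB]
Op 4: route key 73: none >= 73, wrap to smallest pos 4 -> NA
Op 5: add NC@63 -> ring=[4:NA,9:NB,63:NC]
Op 6: route key 82: none >= 82, wrap to smallest pos 4 -> NA
Op 7: route key 74: none >= 74, wrap to smallest pos 4 -> NA
Op 8: add ND@3 -> ring=[3:ND,4:NA,9:NB,63:NC]
Op 9: route key 99: none >= 99, wrap to smallest pos 3 -> ND

Answer: NA NA NA NA ND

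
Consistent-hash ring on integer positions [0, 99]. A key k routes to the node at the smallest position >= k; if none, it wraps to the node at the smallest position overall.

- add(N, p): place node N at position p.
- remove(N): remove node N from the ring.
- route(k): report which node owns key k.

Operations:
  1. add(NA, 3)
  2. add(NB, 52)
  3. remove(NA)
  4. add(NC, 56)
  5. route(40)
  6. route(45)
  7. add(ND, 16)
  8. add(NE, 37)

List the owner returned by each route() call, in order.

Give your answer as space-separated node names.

Answer: NB NB

Derivation:
Op 1: add NA@3 -> ring=[3:NA]
Op 2: add NB@52 -> ring=[3:NA,52:NB]
Op 3: remove NA -> ring=[52:NB]
Op 4: add NC@56 -> ring=[52:NB,56:NC]
Op 5: route key 40: smallest pos >= 40 is 52 -> NB
Op 6: route key 45: smallest pos >= 45 is 52 -> NB
Op 7: add ND@16 -> ring=[16:ND,52:NB,56:NC]
Op 8: add NE@37 -> ring=[16:ND,37:NE,52:NB,56:NC]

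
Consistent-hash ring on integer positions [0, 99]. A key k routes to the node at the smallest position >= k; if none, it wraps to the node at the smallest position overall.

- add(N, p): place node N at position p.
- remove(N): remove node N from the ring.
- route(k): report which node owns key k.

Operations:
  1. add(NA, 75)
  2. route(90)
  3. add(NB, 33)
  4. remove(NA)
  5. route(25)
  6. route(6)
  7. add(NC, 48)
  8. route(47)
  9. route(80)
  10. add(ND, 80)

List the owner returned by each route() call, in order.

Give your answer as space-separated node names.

Answer: NA NB NB NC NB

Derivation:
Op 1: add NA@75 -> ring=[75:NA]
Op 2: route key 90: none >= 90, wrap to smallest pos 75 -> NA
Op 3: add NB@33 -> ring=[33:NB,75:NA]
Op 4: remove NA -> ring=[33:NB]
Op 5: route key 25: smallest pos >= 25 is 33 -> NB
Op 6: route key 6: smallest pos >= 6 is 33 -> NB
Op 7: add NC@48 -> ring=[33:NB,48:NC]
Op 8: route key 47: smallest pos >= 47 is 48 -> NC
Op 9: route key 80: none >= 80, wrap to smallest pos 33 -> NB
Op 10: add ND@80 -> ring=[33:NB,48:NC,80:ND]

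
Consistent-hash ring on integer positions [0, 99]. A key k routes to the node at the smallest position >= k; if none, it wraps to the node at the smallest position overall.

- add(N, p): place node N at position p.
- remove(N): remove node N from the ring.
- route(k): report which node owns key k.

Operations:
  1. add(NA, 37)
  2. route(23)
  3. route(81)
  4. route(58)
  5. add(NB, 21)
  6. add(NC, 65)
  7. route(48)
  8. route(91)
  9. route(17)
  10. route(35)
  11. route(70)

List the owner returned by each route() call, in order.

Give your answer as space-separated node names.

Answer: NA NA NA NC NB NB NA NB

Derivation:
Op 1: add NA@37 -> ring=[37:NA]
Op 2: route key 23: smallest pos >= 23 is 37 -> NA
Op 3: route key 81: none >= 81, wrap to smallest pos 37 -> NA
Op 4: route key 58: none >= 58, wrap to smallest pos 37 -> NA
Op 5: add NB@21 -> ring=[21:NB,37:NA]
Op 6: add NC@65 -> ring=[21:NB,37:NA,65:NC]
Op 7: route key 48: smallest pos >= 48 is 65 -> NC
Op 8: route key 91: none >= 91, wrap to smallest pos 21 -> NB
Op 9: route key 17: smallest pos >= 17 is 21 -> NB
Op 10: route key 35: smallest pos >= 35 is 37 -> NA
Op 11: route key 70: none >= 70, wrap to smallest pos 21 -> NB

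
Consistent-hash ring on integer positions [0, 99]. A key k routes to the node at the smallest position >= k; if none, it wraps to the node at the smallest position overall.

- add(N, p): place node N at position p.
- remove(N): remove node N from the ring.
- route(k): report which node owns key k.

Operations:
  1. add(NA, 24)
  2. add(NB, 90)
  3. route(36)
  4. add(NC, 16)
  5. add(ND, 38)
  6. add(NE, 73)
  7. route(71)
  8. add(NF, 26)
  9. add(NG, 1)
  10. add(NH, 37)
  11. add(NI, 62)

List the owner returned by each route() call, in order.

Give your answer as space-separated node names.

Answer: NB NE

Derivation:
Op 1: add NA@24 -> ring=[24:NA]
Op 2: add NB@90 -> ring=[24:NA,90:NB]
Op 3: route key 36: smallest pos >= 36 is 90 -> NB
Op 4: add NC@16 -> ring=[16:NC,24:NA,90:NB]
Op 5: add ND@38 -> ring=[16:NC,24:NA,38:ND,90:NB]
Op 6: add NE@73 -> ring=[16:NC,24:NA,38:ND,73:NE,90:NB]
Op 7: route key 71: smallest pos >= 71 is 73 -> NE
Op 8: add NF@26 -> ring=[16:NC,24:NA,26:NF,38:ND,73:NE,90:NB]
Op 9: add NG@1 -> ring=[1:NG,16:NC,24:NA,26:NF,38:ND,73:NE,90:NB]
Op 10: add NH@37 -> ring=[1:NG,16:NC,24:NA,26:NF,37:NH,38:ND,73:NE,90:NB]
Op 11: add NI@62 -> ring=[1:NG,16:NC,24:NA,26:NF,37:NH,38:ND,62:NI,73:NE,90:NB]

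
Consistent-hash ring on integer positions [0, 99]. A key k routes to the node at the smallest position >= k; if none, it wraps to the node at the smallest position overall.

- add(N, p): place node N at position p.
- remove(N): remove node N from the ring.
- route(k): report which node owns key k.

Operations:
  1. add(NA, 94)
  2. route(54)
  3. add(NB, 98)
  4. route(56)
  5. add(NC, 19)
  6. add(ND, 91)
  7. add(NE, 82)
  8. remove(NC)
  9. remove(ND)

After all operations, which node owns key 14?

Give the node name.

Answer: NE

Derivation:
Op 1: add NA@94 -> ring=[94:NA]
Op 2: route key 54: smallest pos >= 54 is 94 -> NA
Op 3: add NB@98 -> ring=[94:NA,98:NB]
Op 4: route key 56: smallest pos >= 56 is 94 -> NA
Op 5: add NC@19 -> ring=[19:NC,94:NA,98:NB]
Op 6: add ND@91 -> ring=[19:NC,91:ND,94:NA,98:NB]
Op 7: add NE@82 -> ring=[19:NC,82:NE,91:ND,94:NA,98:NB]
Op 8: remove NC -> ring=[82:NE,91:ND,94:NA,98:NB]
Op 9: remove ND -> ring=[82:NE,94:NA,98:NB]
Final route key 14: smallest pos >= 14 is 82 -> NE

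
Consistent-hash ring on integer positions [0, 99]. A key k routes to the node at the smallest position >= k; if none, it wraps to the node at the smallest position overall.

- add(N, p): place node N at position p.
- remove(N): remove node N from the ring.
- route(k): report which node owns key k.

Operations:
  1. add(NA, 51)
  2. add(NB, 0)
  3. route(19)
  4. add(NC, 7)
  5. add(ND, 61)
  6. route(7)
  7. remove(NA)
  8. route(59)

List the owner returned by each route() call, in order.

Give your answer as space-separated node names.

Answer: NA NC ND

Derivation:
Op 1: add NA@51 -> ring=[51:NA]
Op 2: add NB@0 -> ring=[0:NB,51:NA]
Op 3: route key 19: smallest pos >= 19 is 51 -> NA
Op 4: add NC@7 -> ring=[0:NB,7:NC,51:NA]
Op 5: add ND@61 -> ring=[0:NB,7:NC,51:NA,61:ND]
Op 6: route key 7: smallest pos >= 7 is 7 -> NC
Op 7: remove NA -> ring=[0:NB,7:NC,61:ND]
Op 8: route key 59: smallest pos >= 59 is 61 -> ND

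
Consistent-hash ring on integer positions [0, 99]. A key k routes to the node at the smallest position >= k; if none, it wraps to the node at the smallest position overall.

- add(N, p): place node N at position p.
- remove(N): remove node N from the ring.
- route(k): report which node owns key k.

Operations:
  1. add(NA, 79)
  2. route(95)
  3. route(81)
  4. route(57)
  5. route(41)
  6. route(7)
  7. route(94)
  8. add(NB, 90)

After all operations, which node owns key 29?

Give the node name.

Op 1: add NA@79 -> ring=[79:NA]
Op 2: route key 95: none >= 95, wrap to smallest pos 79 -> NA
Op 3: route key 81: none >= 81, wrap to smallest pos 79 -> NA
Op 4: route key 57: smallest pos >= 57 is 79 -> NA
Op 5: route key 41: smallest pos >= 41 is 79 -> NA
Op 6: route key 7: smallest pos >= 7 is 79 -> NA
Op 7: route key 94: none >= 94, wrap to smallest pos 79 -> NA
Op 8: add NB@90 -> ring=[79:NA,90:NB]
Final route key 29: smallest pos >= 29 is 79 -> NA

Answer: NA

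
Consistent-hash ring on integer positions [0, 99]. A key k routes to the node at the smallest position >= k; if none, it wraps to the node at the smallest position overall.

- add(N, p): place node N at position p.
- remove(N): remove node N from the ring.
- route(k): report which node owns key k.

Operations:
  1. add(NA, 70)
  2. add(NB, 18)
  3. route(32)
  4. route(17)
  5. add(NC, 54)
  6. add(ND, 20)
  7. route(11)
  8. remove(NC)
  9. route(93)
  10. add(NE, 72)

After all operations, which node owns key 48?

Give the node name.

Op 1: add NA@70 -> ring=[70:NA]
Op 2: add NB@18 -> ring=[18:NB,70:NA]
Op 3: route key 32: smallest pos >= 32 is 70 -> NA
Op 4: route key 17: smallest pos >= 17 is 18 -> NB
Op 5: add NC@54 -> ring=[18:NB,54:NC,70:NA]
Op 6: add ND@20 -> ring=[18:NB,20:ND,54:NC,70:NA]
Op 7: route key 11: smallest pos >= 11 is 18 -> NB
Op 8: remove NC -> ring=[18:NB,20:ND,70:NA]
Op 9: route key 93: none >= 93, wrap to smallest pos 18 -> NB
Op 10: add NE@72 -> ring=[18:NB,20:ND,70:NA,72:NE]
Final route key 48: smallest pos >= 48 is 70 -> NA

Answer: NA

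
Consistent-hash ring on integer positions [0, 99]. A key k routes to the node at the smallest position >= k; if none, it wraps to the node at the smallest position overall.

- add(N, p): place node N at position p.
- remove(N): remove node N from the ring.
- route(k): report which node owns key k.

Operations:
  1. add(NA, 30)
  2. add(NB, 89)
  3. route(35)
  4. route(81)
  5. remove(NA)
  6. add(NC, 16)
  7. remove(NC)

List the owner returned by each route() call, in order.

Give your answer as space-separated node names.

Answer: NB NB

Derivation:
Op 1: add NA@30 -> ring=[30:NA]
Op 2: add NB@89 -> ring=[30:NA,89:NB]
Op 3: route key 35: smallest pos >= 35 is 89 -> NB
Op 4: route key 81: smallest pos >= 81 is 89 -> NB
Op 5: remove NA -> ring=[89:NB]
Op 6: add NC@16 -> ring=[16:NC,89:NB]
Op 7: remove NC -> ring=[89:NB]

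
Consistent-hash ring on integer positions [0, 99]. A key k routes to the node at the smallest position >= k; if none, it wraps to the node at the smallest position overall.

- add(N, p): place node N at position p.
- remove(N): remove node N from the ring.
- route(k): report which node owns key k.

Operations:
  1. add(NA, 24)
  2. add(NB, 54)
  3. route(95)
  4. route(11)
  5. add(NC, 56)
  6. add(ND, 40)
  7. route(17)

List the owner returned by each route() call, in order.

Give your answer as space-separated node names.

Answer: NA NA NA

Derivation:
Op 1: add NA@24 -> ring=[24:NA]
Op 2: add NB@54 -> ring=[24:NA,54:NB]
Op 3: route key 95: none >= 95, wrap to smallest pos 24 -> NA
Op 4: route key 11: smallest pos >= 11 is 24 -> NA
Op 5: add NC@56 -> ring=[24:NA,54:NB,56:NC]
Op 6: add ND@40 -> ring=[24:NA,40:ND,54:NB,56:NC]
Op 7: route key 17: smallest pos >= 17 is 24 -> NA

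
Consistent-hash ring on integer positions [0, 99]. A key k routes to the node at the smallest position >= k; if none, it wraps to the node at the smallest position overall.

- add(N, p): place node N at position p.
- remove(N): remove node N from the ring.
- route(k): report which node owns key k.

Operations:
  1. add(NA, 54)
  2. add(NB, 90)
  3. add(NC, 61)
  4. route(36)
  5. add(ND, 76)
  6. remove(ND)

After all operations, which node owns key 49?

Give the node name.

Answer: NA

Derivation:
Op 1: add NA@54 -> ring=[54:NA]
Op 2: add NB@90 -> ring=[54:NA,90:NB]
Op 3: add NC@61 -> ring=[54:NA,61:NC,90:NB]
Op 4: route key 36: smallest pos >= 36 is 54 -> NA
Op 5: add ND@76 -> ring=[54:NA,61:NC,76:ND,90:NB]
Op 6: remove ND -> ring=[54:NA,61:NC,90:NB]
Final route key 49: smallest pos >= 49 is 54 -> NA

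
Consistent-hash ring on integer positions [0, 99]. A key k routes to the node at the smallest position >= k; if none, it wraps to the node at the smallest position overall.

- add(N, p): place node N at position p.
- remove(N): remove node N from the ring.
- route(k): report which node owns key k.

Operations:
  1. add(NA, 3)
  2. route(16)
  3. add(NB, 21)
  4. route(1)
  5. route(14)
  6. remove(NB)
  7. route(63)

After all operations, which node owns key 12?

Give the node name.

Op 1: add NA@3 -> ring=[3:NA]
Op 2: route key 16: none >= 16, wrap to smallest pos 3 -> NA
Op 3: add NB@21 -> ring=[3:NA,21:NB]
Op 4: route key 1: smallest pos >= 1 is 3 -> NA
Op 5: route key 14: smallest pos >= 14 is 21 -> NB
Op 6: remove NB -> ring=[3:NA]
Op 7: route key 63: none >= 63, wrap to smallest pos 3 -> NA
Final route key 12: none >= 12, wrap to smallest pos 3 -> NA

Answer: NA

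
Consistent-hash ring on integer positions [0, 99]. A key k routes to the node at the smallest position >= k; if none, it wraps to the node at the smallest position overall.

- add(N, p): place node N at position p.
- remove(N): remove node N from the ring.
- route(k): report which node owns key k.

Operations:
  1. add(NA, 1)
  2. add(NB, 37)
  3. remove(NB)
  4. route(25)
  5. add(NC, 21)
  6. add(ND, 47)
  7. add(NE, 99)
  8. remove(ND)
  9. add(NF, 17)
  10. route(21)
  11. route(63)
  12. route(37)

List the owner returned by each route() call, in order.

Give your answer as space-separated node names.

Answer: NA NC NE NE

Derivation:
Op 1: add NA@1 -> ring=[1:NA]
Op 2: add NB@37 -> ring=[1:NA,37:NB]
Op 3: remove NB -> ring=[1:NA]
Op 4: route key 25: none >= 25, wrap to smallest pos 1 -> NA
Op 5: add NC@21 -> ring=[1:NA,21:NC]
Op 6: add ND@47 -> ring=[1:NA,21:NC,47:ND]
Op 7: add NE@99 -> ring=[1:NA,21:NC,47:ND,99:NE]
Op 8: remove ND -> ring=[1:NA,21:NC,99:NE]
Op 9: add NF@17 -> ring=[1:NA,17:NF,21:NC,99:NE]
Op 10: route key 21: smallest pos >= 21 is 21 -> NC
Op 11: route key 63: smallest pos >= 63 is 99 -> NE
Op 12: route key 37: smallest pos >= 37 is 99 -> NE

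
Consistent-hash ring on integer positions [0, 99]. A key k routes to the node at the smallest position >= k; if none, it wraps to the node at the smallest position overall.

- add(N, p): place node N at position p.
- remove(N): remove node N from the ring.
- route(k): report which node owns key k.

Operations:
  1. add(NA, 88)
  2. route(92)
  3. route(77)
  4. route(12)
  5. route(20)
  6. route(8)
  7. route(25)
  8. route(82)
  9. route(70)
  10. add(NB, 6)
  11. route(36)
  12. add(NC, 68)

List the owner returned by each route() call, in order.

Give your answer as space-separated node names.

Answer: NA NA NA NA NA NA NA NA NA

Derivation:
Op 1: add NA@88 -> ring=[88:NA]
Op 2: route key 92: none >= 92, wrap to smallest pos 88 -> NA
Op 3: route key 77: smallest pos >= 77 is 88 -> NA
Op 4: route key 12: smallest pos >= 12 is 88 -> NA
Op 5: route key 20: smallest pos >= 20 is 88 -> NA
Op 6: route key 8: smallest pos >= 8 is 88 -> NA
Op 7: route key 25: smallest pos >= 25 is 88 -> NA
Op 8: route key 82: smallest pos >= 82 is 88 -> NA
Op 9: route key 70: smallest pos >= 70 is 88 -> NA
Op 10: add NB@6 -> ring=[6:NB,88:NA]
Op 11: route key 36: smallest pos >= 36 is 88 -> NA
Op 12: add NC@68 -> ring=[6:NB,68:NC,88:NA]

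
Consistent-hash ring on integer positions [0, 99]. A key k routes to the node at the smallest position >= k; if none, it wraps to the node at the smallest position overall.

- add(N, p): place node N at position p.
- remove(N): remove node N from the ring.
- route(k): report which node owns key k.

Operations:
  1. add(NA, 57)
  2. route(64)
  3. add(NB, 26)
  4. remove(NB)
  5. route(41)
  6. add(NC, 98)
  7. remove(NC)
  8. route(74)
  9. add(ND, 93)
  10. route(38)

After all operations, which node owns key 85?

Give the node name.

Op 1: add NA@57 -> ring=[57:NA]
Op 2: route key 64: none >= 64, wrap to smallest pos 57 -> NA
Op 3: add NB@26 -> ring=[26:NB,57:NA]
Op 4: remove NB -> ring=[57:NA]
Op 5: route key 41: smallest pos >= 41 is 57 -> NA
Op 6: add NC@98 -> ring=[57:NA,98:NC]
Op 7: remove NC -> ring=[57:NA]
Op 8: route key 74: none >= 74, wrap to smallest pos 57 -> NA
Op 9: add ND@93 -> ring=[57:NA,93:ND]
Op 10: route key 38: smallest pos >= 38 is 57 -> NA
Final route key 85: smallest pos >= 85 is 93 -> ND

Answer: ND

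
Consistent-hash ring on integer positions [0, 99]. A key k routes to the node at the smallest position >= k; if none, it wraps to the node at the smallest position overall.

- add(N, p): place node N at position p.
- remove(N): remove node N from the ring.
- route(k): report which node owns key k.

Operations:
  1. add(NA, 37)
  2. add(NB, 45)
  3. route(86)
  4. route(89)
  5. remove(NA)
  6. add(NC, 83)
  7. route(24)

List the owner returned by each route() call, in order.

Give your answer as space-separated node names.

Op 1: add NA@37 -> ring=[37:NA]
Op 2: add NB@45 -> ring=[37:NA,45:NB]
Op 3: route key 86: none >= 86, wrap to smallest pos 37 -> NA
Op 4: route key 89: none >= 89, wrap to smallest pos 37 -> NA
Op 5: remove NA -> ring=[45:NB]
Op 6: add NC@83 -> ring=[45:NB,83:NC]
Op 7: route key 24: smallest pos >= 24 is 45 -> NB

Answer: NA NA NB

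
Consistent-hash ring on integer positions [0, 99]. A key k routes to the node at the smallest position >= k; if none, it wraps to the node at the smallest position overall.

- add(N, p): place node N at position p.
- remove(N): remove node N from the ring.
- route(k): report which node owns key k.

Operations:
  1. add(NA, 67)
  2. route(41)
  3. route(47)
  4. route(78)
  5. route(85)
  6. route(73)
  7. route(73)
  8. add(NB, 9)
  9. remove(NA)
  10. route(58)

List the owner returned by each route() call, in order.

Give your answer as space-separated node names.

Answer: NA NA NA NA NA NA NB

Derivation:
Op 1: add NA@67 -> ring=[67:NA]
Op 2: route key 41: smallest pos >= 41 is 67 -> NA
Op 3: route key 47: smallest pos >= 47 is 67 -> NA
Op 4: route key 78: none >= 78, wrap to smallest pos 67 -> NA
Op 5: route key 85: none >= 85, wrap to smallest pos 67 -> NA
Op 6: route key 73: none >= 73, wrap to smallest pos 67 -> NA
Op 7: route key 73: none >= 73, wrap to smallest pos 67 -> NA
Op 8: add NB@9 -> ring=[9:NB,67:NA]
Op 9: remove NA -> ring=[9:NB]
Op 10: route key 58: none >= 58, wrap to smallest pos 9 -> NB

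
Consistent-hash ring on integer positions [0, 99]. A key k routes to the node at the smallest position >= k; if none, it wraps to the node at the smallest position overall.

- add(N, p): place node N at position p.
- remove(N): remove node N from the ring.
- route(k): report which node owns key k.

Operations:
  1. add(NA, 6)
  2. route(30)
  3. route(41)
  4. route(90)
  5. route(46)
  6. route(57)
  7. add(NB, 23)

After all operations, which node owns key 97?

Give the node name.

Answer: NA

Derivation:
Op 1: add NA@6 -> ring=[6:NA]
Op 2: route key 30: none >= 30, wrap to smallest pos 6 -> NA
Op 3: route key 41: none >= 41, wrap to smallest pos 6 -> NA
Op 4: route key 90: none >= 90, wrap to smallest pos 6 -> NA
Op 5: route key 46: none >= 46, wrap to smallest pos 6 -> NA
Op 6: route key 57: none >= 57, wrap to smallest pos 6 -> NA
Op 7: add NB@23 -> ring=[6:NA,23:NB]
Final route key 97: none >= 97, wrap to smallest pos 6 -> NA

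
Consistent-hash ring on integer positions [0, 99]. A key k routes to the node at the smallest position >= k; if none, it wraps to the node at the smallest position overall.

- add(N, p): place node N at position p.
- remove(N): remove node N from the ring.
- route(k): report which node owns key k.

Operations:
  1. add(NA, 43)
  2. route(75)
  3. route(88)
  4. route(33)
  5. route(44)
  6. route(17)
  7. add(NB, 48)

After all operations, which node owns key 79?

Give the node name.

Answer: NA

Derivation:
Op 1: add NA@43 -> ring=[43:NA]
Op 2: route key 75: none >= 75, wrap to smallest pos 43 -> NA
Op 3: route key 88: none >= 88, wrap to smallest pos 43 -> NA
Op 4: route key 33: smallest pos >= 33 is 43 -> NA
Op 5: route key 44: none >= 44, wrap to smallest pos 43 -> NA
Op 6: route key 17: smallest pos >= 17 is 43 -> NA
Op 7: add NB@48 -> ring=[43:NA,48:NB]
Final route key 79: none >= 79, wrap to smallest pos 43 -> NA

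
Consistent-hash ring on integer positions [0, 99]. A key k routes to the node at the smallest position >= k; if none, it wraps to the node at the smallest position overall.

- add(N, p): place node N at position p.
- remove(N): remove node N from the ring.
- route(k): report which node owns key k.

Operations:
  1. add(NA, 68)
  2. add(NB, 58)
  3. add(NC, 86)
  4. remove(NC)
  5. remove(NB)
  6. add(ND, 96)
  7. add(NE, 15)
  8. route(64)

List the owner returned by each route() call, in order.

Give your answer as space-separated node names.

Answer: NA

Derivation:
Op 1: add NA@68 -> ring=[68:NA]
Op 2: add NB@58 -> ring=[58:NB,68:NA]
Op 3: add NC@86 -> ring=[58:NB,68:NA,86:NC]
Op 4: remove NC -> ring=[58:NB,68:NA]
Op 5: remove NB -> ring=[68:NA]
Op 6: add ND@96 -> ring=[68:NA,96:ND]
Op 7: add NE@15 -> ring=[15:NE,68:NA,96:ND]
Op 8: route key 64: smallest pos >= 64 is 68 -> NA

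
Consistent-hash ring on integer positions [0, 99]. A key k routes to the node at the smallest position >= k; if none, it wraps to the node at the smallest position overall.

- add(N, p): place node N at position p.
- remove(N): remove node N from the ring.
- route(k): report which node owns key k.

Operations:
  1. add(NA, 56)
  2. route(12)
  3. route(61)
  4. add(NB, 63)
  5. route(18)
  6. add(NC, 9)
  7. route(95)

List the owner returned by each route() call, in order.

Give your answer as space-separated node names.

Op 1: add NA@56 -> ring=[56:NA]
Op 2: route key 12: smallest pos >= 12 is 56 -> NA
Op 3: route key 61: none >= 61, wrap to smallest pos 56 -> NA
Op 4: add NB@63 -> ring=[56:NA,63:NB]
Op 5: route key 18: smallest pos >= 18 is 56 -> NA
Op 6: add NC@9 -> ring=[9:NC,56:NA,63:NB]
Op 7: route key 95: none >= 95, wrap to smallest pos 9 -> NC

Answer: NA NA NA NC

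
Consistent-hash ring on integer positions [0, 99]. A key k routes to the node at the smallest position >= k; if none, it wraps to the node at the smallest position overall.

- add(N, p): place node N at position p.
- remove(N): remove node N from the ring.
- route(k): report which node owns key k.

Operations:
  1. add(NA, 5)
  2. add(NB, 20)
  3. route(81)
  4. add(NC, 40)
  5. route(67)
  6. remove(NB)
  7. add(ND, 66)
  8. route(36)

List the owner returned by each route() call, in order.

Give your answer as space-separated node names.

Answer: NA NA NC

Derivation:
Op 1: add NA@5 -> ring=[5:NA]
Op 2: add NB@20 -> ring=[5:NA,20:NB]
Op 3: route key 81: none >= 81, wrap to smallest pos 5 -> NA
Op 4: add NC@40 -> ring=[5:NA,20:NB,40:NC]
Op 5: route key 67: none >= 67, wrap to smallest pos 5 -> NA
Op 6: remove NB -> ring=[5:NA,40:NC]
Op 7: add ND@66 -> ring=[5:NA,40:NC,66:ND]
Op 8: route key 36: smallest pos >= 36 is 40 -> NC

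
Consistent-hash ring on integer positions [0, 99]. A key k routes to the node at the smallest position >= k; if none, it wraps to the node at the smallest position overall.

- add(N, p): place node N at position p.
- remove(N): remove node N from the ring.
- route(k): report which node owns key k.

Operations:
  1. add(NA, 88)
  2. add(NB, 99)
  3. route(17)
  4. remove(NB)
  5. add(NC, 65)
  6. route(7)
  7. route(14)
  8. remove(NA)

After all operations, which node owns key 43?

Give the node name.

Answer: NC

Derivation:
Op 1: add NA@88 -> ring=[88:NA]
Op 2: add NB@99 -> ring=[88:NA,99:NB]
Op 3: route key 17: smallest pos >= 17 is 88 -> NA
Op 4: remove NB -> ring=[88:NA]
Op 5: add NC@65 -> ring=[65:NC,88:NA]
Op 6: route key 7: smallest pos >= 7 is 65 -> NC
Op 7: route key 14: smallest pos >= 14 is 65 -> NC
Op 8: remove NA -> ring=[65:NC]
Final route key 43: smallest pos >= 43 is 65 -> NC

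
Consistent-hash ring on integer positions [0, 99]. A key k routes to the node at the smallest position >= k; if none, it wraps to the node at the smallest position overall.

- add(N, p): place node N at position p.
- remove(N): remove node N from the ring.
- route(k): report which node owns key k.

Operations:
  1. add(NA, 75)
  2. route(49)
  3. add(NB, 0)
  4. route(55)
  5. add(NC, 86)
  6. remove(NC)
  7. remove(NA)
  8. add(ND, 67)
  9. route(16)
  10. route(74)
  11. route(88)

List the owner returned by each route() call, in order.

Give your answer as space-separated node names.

Answer: NA NA ND NB NB

Derivation:
Op 1: add NA@75 -> ring=[75:NA]
Op 2: route key 49: smallest pos >= 49 is 75 -> NA
Op 3: add NB@0 -> ring=[0:NB,75:NA]
Op 4: route key 55: smallest pos >= 55 is 75 -> NA
Op 5: add NC@86 -> ring=[0:NB,75:NA,86:NC]
Op 6: remove NC -> ring=[0:NB,75:NA]
Op 7: remove NA -> ring=[0:NB]
Op 8: add ND@67 -> ring=[0:NB,67:ND]
Op 9: route key 16: smallest pos >= 16 is 67 -> ND
Op 10: route key 74: none >= 74, wrap to smallest pos 0 -> NB
Op 11: route key 88: none >= 88, wrap to smallest pos 0 -> NB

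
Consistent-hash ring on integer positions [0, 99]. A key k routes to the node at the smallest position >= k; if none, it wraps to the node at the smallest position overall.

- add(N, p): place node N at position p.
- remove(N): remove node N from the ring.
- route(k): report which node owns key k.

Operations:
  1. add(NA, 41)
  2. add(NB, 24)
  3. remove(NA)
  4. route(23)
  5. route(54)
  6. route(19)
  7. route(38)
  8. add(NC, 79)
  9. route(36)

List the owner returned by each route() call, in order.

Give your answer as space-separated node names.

Answer: NB NB NB NB NC

Derivation:
Op 1: add NA@41 -> ring=[41:NA]
Op 2: add NB@24 -> ring=[24:NB,41:NA]
Op 3: remove NA -> ring=[24:NB]
Op 4: route key 23: smallest pos >= 23 is 24 -> NB
Op 5: route key 54: none >= 54, wrap to smallest pos 24 -> NB
Op 6: route key 19: smallest pos >= 19 is 24 -> NB
Op 7: route key 38: none >= 38, wrap to smallest pos 24 -> NB
Op 8: add NC@79 -> ring=[24:NB,79:NC]
Op 9: route key 36: smallest pos >= 36 is 79 -> NC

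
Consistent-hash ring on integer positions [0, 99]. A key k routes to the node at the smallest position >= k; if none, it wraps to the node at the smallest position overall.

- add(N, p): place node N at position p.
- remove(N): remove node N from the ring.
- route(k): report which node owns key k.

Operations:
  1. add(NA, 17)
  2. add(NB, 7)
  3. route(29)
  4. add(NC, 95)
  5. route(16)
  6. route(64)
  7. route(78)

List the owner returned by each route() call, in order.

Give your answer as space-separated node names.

Op 1: add NA@17 -> ring=[17:NA]
Op 2: add NB@7 -> ring=[7:NB,17:NA]
Op 3: route key 29: none >= 29, wrap to smallest pos 7 -> NB
Op 4: add NC@95 -> ring=[7:NB,17:NA,95:NC]
Op 5: route key 16: smallest pos >= 16 is 17 -> NA
Op 6: route key 64: smallest pos >= 64 is 95 -> NC
Op 7: route key 78: smallest pos >= 78 is 95 -> NC

Answer: NB NA NC NC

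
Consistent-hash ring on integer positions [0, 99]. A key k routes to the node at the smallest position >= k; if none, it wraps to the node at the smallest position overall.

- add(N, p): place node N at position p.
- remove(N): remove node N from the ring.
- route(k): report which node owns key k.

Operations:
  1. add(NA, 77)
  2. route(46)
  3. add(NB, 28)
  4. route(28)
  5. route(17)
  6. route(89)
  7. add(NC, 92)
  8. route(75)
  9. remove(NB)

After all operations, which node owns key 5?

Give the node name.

Answer: NA

Derivation:
Op 1: add NA@77 -> ring=[77:NA]
Op 2: route key 46: smallest pos >= 46 is 77 -> NA
Op 3: add NB@28 -> ring=[28:NB,77:NA]
Op 4: route key 28: smallest pos >= 28 is 28 -> NB
Op 5: route key 17: smallest pos >= 17 is 28 -> NB
Op 6: route key 89: none >= 89, wrap to smallest pos 28 -> NB
Op 7: add NC@92 -> ring=[28:NB,77:NA,92:NC]
Op 8: route key 75: smallest pos >= 75 is 77 -> NA
Op 9: remove NB -> ring=[77:NA,92:NC]
Final route key 5: smallest pos >= 5 is 77 -> NA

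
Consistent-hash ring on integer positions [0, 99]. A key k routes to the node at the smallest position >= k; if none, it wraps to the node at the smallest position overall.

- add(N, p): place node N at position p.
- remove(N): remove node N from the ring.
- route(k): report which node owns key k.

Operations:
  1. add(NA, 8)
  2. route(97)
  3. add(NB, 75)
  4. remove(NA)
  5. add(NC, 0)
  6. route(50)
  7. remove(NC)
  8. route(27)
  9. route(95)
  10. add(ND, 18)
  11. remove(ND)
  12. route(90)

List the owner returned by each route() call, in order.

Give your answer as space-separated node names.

Op 1: add NA@8 -> ring=[8:NA]
Op 2: route key 97: none >= 97, wrap to smallest pos 8 -> NA
Op 3: add NB@75 -> ring=[8:NA,75:NB]
Op 4: remove NA -> ring=[75:NB]
Op 5: add NC@0 -> ring=[0:NC,75:NB]
Op 6: route key 50: smallest pos >= 50 is 75 -> NB
Op 7: remove NC -> ring=[75:NB]
Op 8: route key 27: smallest pos >= 27 is 75 -> NB
Op 9: route key 95: none >= 95, wrap to smallest pos 75 -> NB
Op 10: add ND@18 -> ring=[18:ND,75:NB]
Op 11: remove ND -> ring=[75:NB]
Op 12: route key 90: none >= 90, wrap to smallest pos 75 -> NB

Answer: NA NB NB NB NB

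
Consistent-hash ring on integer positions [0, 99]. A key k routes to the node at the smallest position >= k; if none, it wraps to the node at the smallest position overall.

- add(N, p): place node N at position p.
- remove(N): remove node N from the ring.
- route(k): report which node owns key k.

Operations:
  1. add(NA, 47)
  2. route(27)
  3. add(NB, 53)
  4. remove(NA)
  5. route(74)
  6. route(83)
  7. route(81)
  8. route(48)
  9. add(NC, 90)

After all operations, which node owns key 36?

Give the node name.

Answer: NB

Derivation:
Op 1: add NA@47 -> ring=[47:NA]
Op 2: route key 27: smallest pos >= 27 is 47 -> NA
Op 3: add NB@53 -> ring=[47:NA,53:NB]
Op 4: remove NA -> ring=[53:NB]
Op 5: route key 74: none >= 74, wrap to smallest pos 53 -> NB
Op 6: route key 83: none >= 83, wrap to smallest pos 53 -> NB
Op 7: route key 81: none >= 81, wrap to smallest pos 53 -> NB
Op 8: route key 48: smallest pos >= 48 is 53 -> NB
Op 9: add NC@90 -> ring=[53:NB,90:NC]
Final route key 36: smallest pos >= 36 is 53 -> NB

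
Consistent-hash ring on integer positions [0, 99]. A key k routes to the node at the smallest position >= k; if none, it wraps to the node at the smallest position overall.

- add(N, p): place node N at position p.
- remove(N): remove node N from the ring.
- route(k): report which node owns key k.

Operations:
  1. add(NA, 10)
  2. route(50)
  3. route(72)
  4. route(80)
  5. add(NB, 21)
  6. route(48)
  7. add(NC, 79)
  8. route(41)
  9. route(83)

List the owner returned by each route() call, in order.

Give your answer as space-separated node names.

Answer: NA NA NA NA NC NA

Derivation:
Op 1: add NA@10 -> ring=[10:NA]
Op 2: route key 50: none >= 50, wrap to smallest pos 10 -> NA
Op 3: route key 72: none >= 72, wrap to smallest pos 10 -> NA
Op 4: route key 80: none >= 80, wrap to smallest pos 10 -> NA
Op 5: add NB@21 -> ring=[10:NA,21:NB]
Op 6: route key 48: none >= 48, wrap to smallest pos 10 -> NA
Op 7: add NC@79 -> ring=[10:NA,21:NB,79:NC]
Op 8: route key 41: smallest pos >= 41 is 79 -> NC
Op 9: route key 83: none >= 83, wrap to smallest pos 10 -> NA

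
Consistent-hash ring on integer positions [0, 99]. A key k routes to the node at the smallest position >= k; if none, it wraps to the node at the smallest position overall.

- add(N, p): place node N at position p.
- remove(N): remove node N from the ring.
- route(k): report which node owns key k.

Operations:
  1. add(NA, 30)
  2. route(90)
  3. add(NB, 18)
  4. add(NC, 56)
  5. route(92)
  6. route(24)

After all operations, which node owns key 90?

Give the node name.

Op 1: add NA@30 -> ring=[30:NA]
Op 2: route key 90: none >= 90, wrap to smallest pos 30 -> NA
Op 3: add NB@18 -> ring=[18:NB,30:NA]
Op 4: add NC@56 -> ring=[18:NB,30:NA,56:NC]
Op 5: route key 92: none >= 92, wrap to smallest pos 18 -> NB
Op 6: route key 24: smallest pos >= 24 is 30 -> NA
Final route key 90: none >= 90, wrap to smallest pos 18 -> NB

Answer: NB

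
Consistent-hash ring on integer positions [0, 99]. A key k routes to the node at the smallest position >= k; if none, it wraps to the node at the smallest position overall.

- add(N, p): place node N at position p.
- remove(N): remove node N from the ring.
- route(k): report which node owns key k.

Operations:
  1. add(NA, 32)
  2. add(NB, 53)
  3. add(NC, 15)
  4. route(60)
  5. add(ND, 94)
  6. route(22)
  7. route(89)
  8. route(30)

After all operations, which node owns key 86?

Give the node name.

Answer: ND

Derivation:
Op 1: add NA@32 -> ring=[32:NA]
Op 2: add NB@53 -> ring=[32:NA,53:NB]
Op 3: add NC@15 -> ring=[15:NC,32:NA,53:NB]
Op 4: route key 60: none >= 60, wrap to smallest pos 15 -> NC
Op 5: add ND@94 -> ring=[15:NC,32:NA,53:NB,94:ND]
Op 6: route key 22: smallest pos >= 22 is 32 -> NA
Op 7: route key 89: smallest pos >= 89 is 94 -> ND
Op 8: route key 30: smallest pos >= 30 is 32 -> NA
Final route key 86: smallest pos >= 86 is 94 -> ND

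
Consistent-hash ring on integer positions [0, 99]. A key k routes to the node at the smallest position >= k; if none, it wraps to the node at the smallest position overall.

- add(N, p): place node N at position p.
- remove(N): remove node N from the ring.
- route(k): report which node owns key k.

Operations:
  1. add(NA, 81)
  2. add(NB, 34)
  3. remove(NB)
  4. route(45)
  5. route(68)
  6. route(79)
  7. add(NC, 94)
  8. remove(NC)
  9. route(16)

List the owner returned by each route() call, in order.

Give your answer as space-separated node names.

Answer: NA NA NA NA

Derivation:
Op 1: add NA@81 -> ring=[81:NA]
Op 2: add NB@34 -> ring=[34:NB,81:NA]
Op 3: remove NB -> ring=[81:NA]
Op 4: route key 45: smallest pos >= 45 is 81 -> NA
Op 5: route key 68: smallest pos >= 68 is 81 -> NA
Op 6: route key 79: smallest pos >= 79 is 81 -> NA
Op 7: add NC@94 -> ring=[81:NA,94:NC]
Op 8: remove NC -> ring=[81:NA]
Op 9: route key 16: smallest pos >= 16 is 81 -> NA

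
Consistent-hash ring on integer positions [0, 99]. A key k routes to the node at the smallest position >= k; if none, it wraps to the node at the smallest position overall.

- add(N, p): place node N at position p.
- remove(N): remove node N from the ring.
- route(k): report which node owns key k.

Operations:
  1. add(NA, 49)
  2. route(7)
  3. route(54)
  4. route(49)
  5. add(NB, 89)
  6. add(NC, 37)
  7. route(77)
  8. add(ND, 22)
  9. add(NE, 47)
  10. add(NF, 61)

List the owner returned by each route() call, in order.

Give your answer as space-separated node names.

Op 1: add NA@49 -> ring=[49:NA]
Op 2: route key 7: smallest pos >= 7 is 49 -> NA
Op 3: route key 54: none >= 54, wrap to smallest pos 49 -> NA
Op 4: route key 49: smallest pos >= 49 is 49 -> NA
Op 5: add NB@89 -> ring=[49:NA,89:NB]
Op 6: add NC@37 -> ring=[37:NC,49:NA,89:NB]
Op 7: route key 77: smallest pos >= 77 is 89 -> NB
Op 8: add ND@22 -> ring=[22:ND,37:NC,49:NA,89:NB]
Op 9: add NE@47 -> ring=[22:ND,37:NC,47:NE,49:NA,89:NB]
Op 10: add NF@61 -> ring=[22:ND,37:NC,47:NE,49:NA,61:NF,89:NB]

Answer: NA NA NA NB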